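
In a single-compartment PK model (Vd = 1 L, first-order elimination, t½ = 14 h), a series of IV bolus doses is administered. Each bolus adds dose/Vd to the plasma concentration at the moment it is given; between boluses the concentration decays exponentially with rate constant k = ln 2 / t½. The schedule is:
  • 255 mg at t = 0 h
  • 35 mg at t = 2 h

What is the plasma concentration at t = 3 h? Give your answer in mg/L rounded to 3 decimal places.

253.112 mg/L

k = ln 2 / 14 = 0.04951 per h
Dose 1 (255 mg at t=0 h): 255·exp(−0.04951·3) = 219.803 mg/L
Dose 2 (35 mg at t=2 h): 35·exp(−0.04951·1) = 33.309 mg/L
C(3) = 219.803 + 33.309 = 253.112 mg/L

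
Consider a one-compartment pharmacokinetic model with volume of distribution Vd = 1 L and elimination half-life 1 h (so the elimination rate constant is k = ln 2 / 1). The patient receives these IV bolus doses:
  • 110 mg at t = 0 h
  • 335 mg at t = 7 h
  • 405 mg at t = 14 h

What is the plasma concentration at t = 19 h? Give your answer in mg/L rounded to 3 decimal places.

k = ln 2 / 1 = 0.69315 per h
Dose 1 (110 mg at t=0 h): 110·exp(−0.69315·19) = 0.000 mg/L
Dose 2 (335 mg at t=7 h): 335·exp(−0.69315·12) = 0.082 mg/L
Dose 3 (405 mg at t=14 h): 405·exp(−0.69315·5) = 12.656 mg/L
C(19) = 0.000 + 0.082 + 12.656 = 12.738 mg/L

12.738 mg/L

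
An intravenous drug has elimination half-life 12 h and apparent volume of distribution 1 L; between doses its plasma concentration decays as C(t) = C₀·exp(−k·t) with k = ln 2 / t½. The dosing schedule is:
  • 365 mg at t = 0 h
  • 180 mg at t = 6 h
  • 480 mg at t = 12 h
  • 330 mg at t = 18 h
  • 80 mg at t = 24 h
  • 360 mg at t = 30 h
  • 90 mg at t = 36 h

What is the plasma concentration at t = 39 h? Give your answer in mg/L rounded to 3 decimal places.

587.514 mg/L

k = ln 2 / 12 = 0.05776 per h
Dose 1 (365 mg at t=0 h): 365·exp(−0.05776·39) = 38.366 mg/L
Dose 2 (180 mg at t=6 h): 180·exp(−0.05776·33) = 26.757 mg/L
Dose 3 (480 mg at t=12 h): 480·exp(−0.05776·27) = 100.908 mg/L
Dose 4 (330 mg at t=18 h): 330·exp(−0.05776·21) = 98.110 mg/L
Dose 5 (80 mg at t=24 h): 80·exp(−0.05776·15) = 33.636 mg/L
Dose 6 (360 mg at t=30 h): 360·exp(−0.05776·9) = 214.057 mg/L
Dose 7 (90 mg at t=36 h): 90·exp(−0.05776·3) = 75.681 mg/L
C(39) = 38.366 + 26.757 + 100.908 + 98.110 + 33.636 + 214.057 + 75.681 = 587.514 mg/L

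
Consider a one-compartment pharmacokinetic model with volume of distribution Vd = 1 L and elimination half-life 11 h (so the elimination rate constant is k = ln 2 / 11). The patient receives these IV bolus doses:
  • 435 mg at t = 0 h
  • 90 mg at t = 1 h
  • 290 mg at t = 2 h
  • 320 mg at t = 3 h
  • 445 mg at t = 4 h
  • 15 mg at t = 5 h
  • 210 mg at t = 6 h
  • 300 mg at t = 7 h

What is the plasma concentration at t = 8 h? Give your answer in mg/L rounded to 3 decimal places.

1577.962 mg/L

k = ln 2 / 11 = 0.06301 per h
Dose 1 (435 mg at t=0 h): 435·exp(−0.06301·8) = 262.759 mg/L
Dose 2 (90 mg at t=1 h): 90·exp(−0.06301·7) = 57.900 mg/L
Dose 3 (290 mg at t=2 h): 290·exp(−0.06301·6) = 198.701 mg/L
Dose 4 (320 mg at t=3 h): 320·exp(−0.06301·5) = 233.517 mg/L
Dose 5 (445 mg at t=4 h): 445·exp(−0.06301·4) = 345.855 mg/L
Dose 6 (15 mg at t=5 h): 15·exp(−0.06301·3) = 12.416 mg/L
Dose 7 (210 mg at t=6 h): 210·exp(−0.06301·2) = 185.134 mg/L
Dose 8 (300 mg at t=7 h): 300·exp(−0.06301·1) = 281.679 mg/L
C(8) = 262.759 + 57.900 + 198.701 + 233.517 + 345.855 + 12.416 + 185.134 + 281.679 = 1577.962 mg/L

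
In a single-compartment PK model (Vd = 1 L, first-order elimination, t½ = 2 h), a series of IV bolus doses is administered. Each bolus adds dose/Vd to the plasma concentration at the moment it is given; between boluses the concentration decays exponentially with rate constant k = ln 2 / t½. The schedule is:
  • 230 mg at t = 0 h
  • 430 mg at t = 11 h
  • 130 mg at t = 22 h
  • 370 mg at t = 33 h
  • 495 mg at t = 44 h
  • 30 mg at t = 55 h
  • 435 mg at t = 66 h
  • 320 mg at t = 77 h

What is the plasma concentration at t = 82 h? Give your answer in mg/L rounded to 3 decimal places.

58.271 mg/L

k = ln 2 / 2 = 0.34657 per h
Dose 1 (230 mg at t=0 h): 230·exp(−0.34657·82) = 0.000 mg/L
Dose 2 (430 mg at t=11 h): 430·exp(−0.34657·71) = 0.000 mg/L
Dose 3 (130 mg at t=22 h): 130·exp(−0.34657·60) = 0.000 mg/L
Dose 4 (370 mg at t=33 h): 370·exp(−0.34657·49) = 0.000 mg/L
Dose 5 (495 mg at t=44 h): 495·exp(−0.34657·38) = 0.001 mg/L
Dose 6 (30 mg at t=55 h): 30·exp(−0.34657·27) = 0.003 mg/L
Dose 7 (435 mg at t=66 h): 435·exp(−0.34657·16) = 1.699 mg/L
Dose 8 (320 mg at t=77 h): 320·exp(−0.34657·5) = 56.569 mg/L
C(82) = 0.000 + 0.000 + 0.000 + 0.000 + 0.001 + 0.003 + 1.699 + 56.569 = 58.271 mg/L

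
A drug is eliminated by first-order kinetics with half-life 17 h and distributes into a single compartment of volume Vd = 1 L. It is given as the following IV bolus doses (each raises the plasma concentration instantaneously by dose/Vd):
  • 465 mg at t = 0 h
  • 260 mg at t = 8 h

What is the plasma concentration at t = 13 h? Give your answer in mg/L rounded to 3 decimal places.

k = ln 2 / 17 = 0.04077 per h
Dose 1 (465 mg at t=0 h): 465·exp(−0.04077·13) = 273.687 mg/L
Dose 2 (260 mg at t=8 h): 260·exp(−0.04077·5) = 212.048 mg/L
C(13) = 273.687 + 212.048 = 485.735 mg/L

485.735 mg/L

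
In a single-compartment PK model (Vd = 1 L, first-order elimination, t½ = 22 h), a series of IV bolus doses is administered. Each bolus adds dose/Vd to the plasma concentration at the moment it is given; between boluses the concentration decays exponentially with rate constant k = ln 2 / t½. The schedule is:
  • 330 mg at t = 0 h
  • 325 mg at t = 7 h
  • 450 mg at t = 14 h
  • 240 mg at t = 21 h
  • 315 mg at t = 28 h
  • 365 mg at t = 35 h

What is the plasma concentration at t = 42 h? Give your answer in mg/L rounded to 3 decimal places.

k = ln 2 / 22 = 0.03151 per h
Dose 1 (330 mg at t=0 h): 330·exp(−0.03151·42) = 87.866 mg/L
Dose 2 (325 mg at t=7 h): 325·exp(−0.03151·35) = 107.888 mg/L
Dose 3 (450 mg at t=14 h): 450·exp(−0.03151·28) = 186.244 mg/L
Dose 4 (240 mg at t=21 h): 240·exp(−0.03151·21) = 123.841 mg/L
Dose 5 (315 mg at t=28 h): 315·exp(−0.03151·14) = 202.650 mg/L
Dose 6 (365 mg at t=35 h): 365·exp(−0.03151·7) = 292.759 mg/L
C(42) = 87.866 + 107.888 + 186.244 + 123.841 + 202.650 + 292.759 = 1001.248 mg/L

1001.248 mg/L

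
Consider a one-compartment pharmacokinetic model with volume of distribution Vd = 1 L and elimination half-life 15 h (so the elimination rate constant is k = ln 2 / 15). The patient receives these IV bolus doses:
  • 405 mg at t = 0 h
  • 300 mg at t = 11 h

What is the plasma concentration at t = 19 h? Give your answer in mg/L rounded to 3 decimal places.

375.613 mg/L

k = ln 2 / 15 = 0.04621 per h
Dose 1 (405 mg at t=0 h): 405·exp(−0.04621·19) = 168.326 mg/L
Dose 2 (300 mg at t=11 h): 300·exp(−0.04621·8) = 207.287 mg/L
C(19) = 168.326 + 207.287 = 375.613 mg/L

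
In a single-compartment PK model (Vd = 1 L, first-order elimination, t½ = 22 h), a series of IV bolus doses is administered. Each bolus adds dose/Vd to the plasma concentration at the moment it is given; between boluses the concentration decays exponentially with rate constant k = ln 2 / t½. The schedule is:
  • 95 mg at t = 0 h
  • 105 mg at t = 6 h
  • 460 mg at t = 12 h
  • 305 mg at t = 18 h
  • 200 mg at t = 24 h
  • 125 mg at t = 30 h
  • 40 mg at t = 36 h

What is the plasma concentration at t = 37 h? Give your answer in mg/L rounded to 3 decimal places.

717.826 mg/L

k = ln 2 / 22 = 0.03151 per h
Dose 1 (95 mg at t=0 h): 95·exp(−0.03151·37) = 29.611 mg/L
Dose 2 (105 mg at t=6 h): 105·exp(−0.03151·31) = 39.538 mg/L
Dose 3 (460 mg at t=12 h): 460·exp(−0.03151·25) = 209.256 mg/L
Dose 4 (305 mg at t=18 h): 305·exp(−0.03151·19) = 167.618 mg/L
Dose 5 (200 mg at t=24 h): 200·exp(−0.03151·13) = 132.785 mg/L
Dose 6 (125 mg at t=30 h): 125·exp(−0.03151·7) = 100.260 mg/L
Dose 7 (40 mg at t=36 h): 40·exp(−0.03151·1) = 38.759 mg/L
C(37) = 29.611 + 39.538 + 209.256 + 167.618 + 132.785 + 100.260 + 38.759 = 717.826 mg/L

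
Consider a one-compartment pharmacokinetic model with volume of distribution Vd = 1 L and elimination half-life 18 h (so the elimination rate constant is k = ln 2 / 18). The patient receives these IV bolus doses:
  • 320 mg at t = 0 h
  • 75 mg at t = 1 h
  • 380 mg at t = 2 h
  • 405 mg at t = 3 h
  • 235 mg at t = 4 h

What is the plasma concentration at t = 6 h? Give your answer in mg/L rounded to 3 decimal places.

1219.996 mg/L

k = ln 2 / 18 = 0.03851 per h
Dose 1 (320 mg at t=0 h): 320·exp(−0.03851·6) = 253.984 mg/L
Dose 2 (75 mg at t=1 h): 75·exp(−0.03851·5) = 61.865 mg/L
Dose 3 (380 mg at t=2 h): 380·exp(−0.03851·4) = 325.753 mg/L
Dose 4 (405 mg at t=3 h): 405·exp(−0.03851·3) = 360.814 mg/L
Dose 5 (235 mg at t=4 h): 235·exp(−0.03851·2) = 217.581 mg/L
C(6) = 253.984 + 61.865 + 325.753 + 360.814 + 217.581 = 1219.996 mg/L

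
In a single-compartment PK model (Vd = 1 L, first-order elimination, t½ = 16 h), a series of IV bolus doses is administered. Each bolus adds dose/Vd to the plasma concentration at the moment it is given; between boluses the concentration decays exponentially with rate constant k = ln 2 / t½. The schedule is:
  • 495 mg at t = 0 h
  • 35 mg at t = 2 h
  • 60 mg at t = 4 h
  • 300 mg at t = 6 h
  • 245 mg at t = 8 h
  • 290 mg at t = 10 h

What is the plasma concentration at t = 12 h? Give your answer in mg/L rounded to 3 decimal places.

1062.732 mg/L

k = ln 2 / 16 = 0.04332 per h
Dose 1 (495 mg at t=0 h): 495·exp(−0.04332·12) = 294.329 mg/L
Dose 2 (35 mg at t=2 h): 35·exp(−0.04332·10) = 22.695 mg/L
Dose 3 (60 mg at t=4 h): 60·exp(−0.04332·8) = 42.426 mg/L
Dose 4 (300 mg at t=6 h): 300·exp(−0.04332·6) = 231.332 mg/L
Dose 5 (245 mg at t=8 h): 245·exp(−0.04332·4) = 206.020 mg/L
Dose 6 (290 mg at t=10 h): 290·exp(−0.04332·2) = 265.931 mg/L
C(12) = 294.329 + 22.695 + 42.426 + 231.332 + 206.020 + 265.931 = 1062.732 mg/L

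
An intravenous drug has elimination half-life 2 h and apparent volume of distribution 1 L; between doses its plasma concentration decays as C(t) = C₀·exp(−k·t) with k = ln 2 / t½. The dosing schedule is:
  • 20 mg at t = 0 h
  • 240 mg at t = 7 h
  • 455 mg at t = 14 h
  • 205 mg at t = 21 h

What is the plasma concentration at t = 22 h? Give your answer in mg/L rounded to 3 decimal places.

174.730 mg/L

k = ln 2 / 2 = 0.34657 per h
Dose 1 (20 mg at t=0 h): 20·exp(−0.34657·22) = 0.010 mg/L
Dose 2 (240 mg at t=7 h): 240·exp(−0.34657·15) = 1.326 mg/L
Dose 3 (455 mg at t=14 h): 455·exp(−0.34657·8) = 28.438 mg/L
Dose 4 (205 mg at t=21 h): 205·exp(−0.34657·1) = 144.957 mg/L
C(22) = 0.010 + 1.326 + 28.438 + 144.957 = 174.730 mg/L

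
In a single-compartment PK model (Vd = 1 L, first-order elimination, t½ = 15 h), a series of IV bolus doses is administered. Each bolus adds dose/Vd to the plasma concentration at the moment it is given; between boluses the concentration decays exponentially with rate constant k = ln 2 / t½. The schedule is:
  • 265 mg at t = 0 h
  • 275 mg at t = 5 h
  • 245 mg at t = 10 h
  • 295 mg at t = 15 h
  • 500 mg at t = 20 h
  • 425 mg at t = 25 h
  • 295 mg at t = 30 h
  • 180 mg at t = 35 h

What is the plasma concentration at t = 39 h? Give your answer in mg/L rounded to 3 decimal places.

1036.926 mg/L

k = ln 2 / 15 = 0.04621 per h
Dose 1 (265 mg at t=0 h): 265·exp(−0.04621·39) = 43.709 mg/L
Dose 2 (275 mg at t=5 h): 275·exp(−0.04621·34) = 57.148 mg/L
Dose 3 (245 mg at t=10 h): 245·exp(−0.04621·29) = 64.147 mg/L
Dose 4 (295 mg at t=15 h): 295·exp(−0.04621·24) = 97.314 mg/L
Dose 5 (500 mg at t=20 h): 500·exp(−0.04621·19) = 207.809 mg/L
Dose 6 (425 mg at t=25 h): 425·exp(−0.04621·14) = 222.550 mg/L
Dose 7 (295 mg at t=30 h): 295·exp(−0.04621·9) = 194.627 mg/L
Dose 8 (180 mg at t=35 h): 180·exp(−0.04621·4) = 149.623 mg/L
C(39) = 43.709 + 57.148 + 64.147 + 97.314 + 207.809 + 222.550 + 194.627 + 149.623 = 1036.926 mg/L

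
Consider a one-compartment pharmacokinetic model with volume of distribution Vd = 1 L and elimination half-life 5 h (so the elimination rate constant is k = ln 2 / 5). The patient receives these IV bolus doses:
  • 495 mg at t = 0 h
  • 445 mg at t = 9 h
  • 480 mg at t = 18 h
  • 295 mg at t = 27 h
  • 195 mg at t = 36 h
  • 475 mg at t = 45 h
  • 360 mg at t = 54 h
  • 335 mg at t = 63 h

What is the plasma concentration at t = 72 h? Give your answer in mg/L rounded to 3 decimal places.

k = ln 2 / 5 = 0.13863 per h
Dose 1 (495 mg at t=0 h): 495·exp(−0.13863·72) = 0.023 mg/L
Dose 2 (445 mg at t=9 h): 445·exp(−0.13863·63) = 0.072 mg/L
Dose 3 (480 mg at t=18 h): 480·exp(−0.13863·54) = 0.269 mg/L
Dose 4 (295 mg at t=27 h): 295·exp(−0.13863·45) = 0.576 mg/L
Dose 5 (195 mg at t=36 h): 195·exp(−0.13863·36) = 1.326 mg/L
Dose 6 (475 mg at t=45 h): 475·exp(−0.13863·27) = 11.249 mg/L
Dose 7 (360 mg at t=54 h): 360·exp(−0.13863·18) = 29.689 mg/L
Dose 8 (335 mg at t=63 h): 335·exp(−0.13863·9) = 96.203 mg/L
C(72) = 0.023 + 0.072 + 0.269 + 0.576 + 1.326 + 11.249 + 29.689 + 96.203 = 139.408 mg/L

139.408 mg/L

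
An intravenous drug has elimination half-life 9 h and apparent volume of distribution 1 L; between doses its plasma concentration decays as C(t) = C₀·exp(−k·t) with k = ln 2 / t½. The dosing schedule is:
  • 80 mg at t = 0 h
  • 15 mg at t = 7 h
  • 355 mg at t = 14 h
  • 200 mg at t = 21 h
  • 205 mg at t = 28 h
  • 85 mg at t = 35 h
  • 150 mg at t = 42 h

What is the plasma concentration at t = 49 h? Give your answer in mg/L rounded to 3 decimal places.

206.622 mg/L

k = ln 2 / 9 = 0.07702 per h
Dose 1 (80 mg at t=0 h): 80·exp(−0.07702·49) = 1.837 mg/L
Dose 2 (15 mg at t=7 h): 15·exp(−0.07702·42) = 0.591 mg/L
Dose 3 (355 mg at t=14 h): 355·exp(−0.07702·35) = 23.964 mg/L
Dose 4 (200 mg at t=21 h): 200·exp(−0.07702·28) = 23.147 mg/L
Dose 5 (205 mg at t=28 h): 205·exp(−0.07702·21) = 40.677 mg/L
Dose 6 (85 mg at t=35 h): 85·exp(−0.07702·14) = 28.917 mg/L
Dose 7 (150 mg at t=42 h): 150·exp(−0.07702·7) = 87.490 mg/L
C(49) = 1.837 + 0.591 + 23.964 + 23.147 + 40.677 + 28.917 + 87.490 = 206.622 mg/L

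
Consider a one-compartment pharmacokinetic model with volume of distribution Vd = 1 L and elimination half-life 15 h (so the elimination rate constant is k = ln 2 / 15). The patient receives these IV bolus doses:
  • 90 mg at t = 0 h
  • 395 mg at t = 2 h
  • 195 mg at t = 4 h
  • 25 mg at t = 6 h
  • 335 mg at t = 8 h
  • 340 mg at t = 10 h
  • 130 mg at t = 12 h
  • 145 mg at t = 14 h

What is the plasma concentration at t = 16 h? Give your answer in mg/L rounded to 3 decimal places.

k = ln 2 / 15 = 0.04621 per h
Dose 1 (90 mg at t=0 h): 90·exp(−0.04621·16) = 42.968 mg/L
Dose 2 (395 mg at t=2 h): 395·exp(−0.04621·14) = 206.841 mg/L
Dose 3 (195 mg at t=4 h): 195·exp(−0.04621·12) = 111.998 mg/L
Dose 4 (25 mg at t=6 h): 25·exp(−0.04621·10) = 15.749 mg/L
Dose 5 (335 mg at t=8 h): 335·exp(−0.04621·8) = 231.470 mg/L
Dose 6 (340 mg at t=10 h): 340·exp(−0.04621·6) = 257.672 mg/L
Dose 7 (130 mg at t=12 h): 130·exp(−0.04621·4) = 108.061 mg/L
Dose 8 (145 mg at t=14 h): 145·exp(−0.04621·2) = 132.200 mg/L
C(16) = 42.968 + 206.841 + 111.998 + 15.749 + 231.470 + 257.672 + 108.061 + 132.200 = 1106.958 mg/L

1106.958 mg/L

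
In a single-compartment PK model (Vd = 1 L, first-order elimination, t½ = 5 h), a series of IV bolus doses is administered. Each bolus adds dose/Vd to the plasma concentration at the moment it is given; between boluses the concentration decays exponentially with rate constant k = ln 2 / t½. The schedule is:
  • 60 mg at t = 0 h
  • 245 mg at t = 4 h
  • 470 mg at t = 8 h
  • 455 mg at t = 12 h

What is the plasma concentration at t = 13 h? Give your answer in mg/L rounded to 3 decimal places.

711.355 mg/L

k = ln 2 / 5 = 0.13863 per h
Dose 1 (60 mg at t=0 h): 60·exp(−0.13863·13) = 9.896 mg/L
Dose 2 (245 mg at t=4 h): 245·exp(−0.13863·9) = 70.358 mg/L
Dose 3 (470 mg at t=8 h): 470·exp(−0.13863·5) = 235.000 mg/L
Dose 4 (455 mg at t=12 h): 455·exp(−0.13863·1) = 396.101 mg/L
C(13) = 9.896 + 70.358 + 235.000 + 396.101 = 711.355 mg/L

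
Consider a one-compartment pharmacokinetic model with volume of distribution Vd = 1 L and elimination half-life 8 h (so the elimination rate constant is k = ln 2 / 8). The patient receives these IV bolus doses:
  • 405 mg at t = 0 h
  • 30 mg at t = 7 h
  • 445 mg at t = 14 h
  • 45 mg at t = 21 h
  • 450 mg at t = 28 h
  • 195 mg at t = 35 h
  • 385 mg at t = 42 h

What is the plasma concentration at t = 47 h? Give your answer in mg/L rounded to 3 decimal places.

443.406 mg/L

k = ln 2 / 8 = 0.08664 per h
Dose 1 (405 mg at t=0 h): 405·exp(−0.08664·47) = 6.901 mg/L
Dose 2 (30 mg at t=7 h): 30·exp(−0.08664·40) = 0.938 mg/L
Dose 3 (445 mg at t=14 h): 445·exp(−0.08664·33) = 25.504 mg/L
Dose 4 (45 mg at t=21 h): 45·exp(−0.08664·26) = 4.730 mg/L
Dose 5 (450 mg at t=28 h): 450·exp(−0.08664·19) = 86.749 mg/L
Dose 6 (195 mg at t=35 h): 195·exp(−0.08664·12) = 68.943 mg/L
Dose 7 (385 mg at t=42 h): 385·exp(−0.08664·5) = 249.642 mg/L
C(47) = 6.901 + 0.938 + 25.504 + 4.730 + 86.749 + 68.943 + 249.642 = 443.406 mg/L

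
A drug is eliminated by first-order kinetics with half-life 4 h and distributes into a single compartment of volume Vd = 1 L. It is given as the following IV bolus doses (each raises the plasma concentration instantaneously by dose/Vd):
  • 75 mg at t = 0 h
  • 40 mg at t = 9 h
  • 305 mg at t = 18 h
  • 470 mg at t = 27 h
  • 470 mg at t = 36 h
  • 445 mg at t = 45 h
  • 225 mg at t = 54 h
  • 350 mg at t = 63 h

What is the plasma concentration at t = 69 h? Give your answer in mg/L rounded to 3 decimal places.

149.334 mg/L

k = ln 2 / 4 = 0.17329 per h
Dose 1 (75 mg at t=0 h): 75·exp(−0.17329·69) = 0.000 mg/L
Dose 2 (40 mg at t=9 h): 40·exp(−0.17329·60) = 0.001 mg/L
Dose 3 (305 mg at t=18 h): 305·exp(−0.17329·51) = 0.044 mg/L
Dose 4 (470 mg at t=27 h): 470·exp(−0.17329·42) = 0.325 mg/L
Dose 5 (470 mg at t=36 h): 470·exp(−0.17329·33) = 1.544 mg/L
Dose 6 (445 mg at t=45 h): 445·exp(−0.17329·24) = 6.953 mg/L
Dose 7 (225 mg at t=54 h): 225·exp(−0.17329·15) = 16.723 mg/L
Dose 8 (350 mg at t=63 h): 350·exp(−0.17329·6) = 123.744 mg/L
C(69) = 0.000 + 0.001 + 0.044 + 0.325 + 1.544 + 6.953 + 16.723 + 123.744 = 149.334 mg/L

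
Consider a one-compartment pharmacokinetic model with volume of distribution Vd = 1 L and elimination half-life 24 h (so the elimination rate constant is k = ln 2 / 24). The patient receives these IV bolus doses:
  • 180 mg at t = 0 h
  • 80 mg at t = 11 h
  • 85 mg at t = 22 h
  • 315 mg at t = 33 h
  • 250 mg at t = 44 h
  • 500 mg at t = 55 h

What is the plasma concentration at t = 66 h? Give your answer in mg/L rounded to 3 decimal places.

k = ln 2 / 24 = 0.02888 per h
Dose 1 (180 mg at t=0 h): 180·exp(−0.02888·66) = 26.757 mg/L
Dose 2 (80 mg at t=11 h): 80·exp(−0.02888·55) = 16.339 mg/L
Dose 3 (85 mg at t=22 h): 85·exp(−0.02888·44) = 23.852 mg/L
Dose 4 (315 mg at t=33 h): 315·exp(−0.02888·33) = 121.449 mg/L
Dose 5 (250 mg at t=44 h): 250·exp(−0.02888·22) = 132.433 mg/L
Dose 6 (500 mg at t=55 h): 500·exp(−0.02888·11) = 363.913 mg/L
C(66) = 26.757 + 16.339 + 23.852 + 121.449 + 132.433 + 363.913 = 684.744 mg/L

684.744 mg/L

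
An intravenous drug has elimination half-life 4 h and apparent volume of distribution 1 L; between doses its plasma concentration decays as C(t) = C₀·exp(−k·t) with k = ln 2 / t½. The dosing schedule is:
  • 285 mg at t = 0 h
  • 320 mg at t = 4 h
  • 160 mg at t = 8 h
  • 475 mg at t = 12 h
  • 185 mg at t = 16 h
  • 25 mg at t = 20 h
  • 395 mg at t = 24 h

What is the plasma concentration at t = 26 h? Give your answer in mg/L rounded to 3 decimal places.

k = ln 2 / 4 = 0.17329 per h
Dose 1 (285 mg at t=0 h): 285·exp(−0.17329·26) = 3.149 mg/L
Dose 2 (320 mg at t=4 h): 320·exp(−0.17329·22) = 7.071 mg/L
Dose 3 (160 mg at t=8 h): 160·exp(−0.17329·18) = 7.071 mg/L
Dose 4 (475 mg at t=12 h): 475·exp(−0.17329·14) = 41.984 mg/L
Dose 5 (185 mg at t=16 h): 185·exp(−0.17329·10) = 32.704 mg/L
Dose 6 (25 mg at t=20 h): 25·exp(−0.17329·6) = 8.839 mg/L
Dose 7 (395 mg at t=24 h): 395·exp(−0.17329·2) = 279.307 mg/L
C(26) = 3.149 + 7.071 + 7.071 + 41.984 + 32.704 + 8.839 + 279.307 = 380.125 mg/L

380.125 mg/L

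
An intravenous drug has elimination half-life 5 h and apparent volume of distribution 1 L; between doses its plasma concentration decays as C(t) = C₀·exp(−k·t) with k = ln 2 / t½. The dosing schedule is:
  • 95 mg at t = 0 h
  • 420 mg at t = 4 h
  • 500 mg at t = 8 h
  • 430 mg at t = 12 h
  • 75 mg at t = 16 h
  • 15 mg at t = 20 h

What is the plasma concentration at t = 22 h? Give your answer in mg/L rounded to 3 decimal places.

262.444 mg/L

k = ln 2 / 5 = 0.13863 per h
Dose 1 (95 mg at t=0 h): 95·exp(−0.13863·22) = 4.500 mg/L
Dose 2 (420 mg at t=4 h): 420·exp(−0.13863·18) = 34.637 mg/L
Dose 3 (500 mg at t=8 h): 500·exp(−0.13863·14) = 71.794 mg/L
Dose 4 (430 mg at t=12 h): 430·exp(−0.13863·10) = 107.500 mg/L
Dose 5 (75 mg at t=16 h): 75·exp(−0.13863·6) = 32.646 mg/L
Dose 6 (15 mg at t=20 h): 15·exp(−0.13863·2) = 11.368 mg/L
C(22) = 4.500 + 34.637 + 71.794 + 107.500 + 32.646 + 11.368 = 262.444 mg/L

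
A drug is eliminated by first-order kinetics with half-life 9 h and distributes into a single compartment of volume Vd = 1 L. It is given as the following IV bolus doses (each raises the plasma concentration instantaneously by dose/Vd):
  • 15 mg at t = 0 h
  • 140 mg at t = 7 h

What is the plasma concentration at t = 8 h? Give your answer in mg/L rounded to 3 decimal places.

k = ln 2 / 9 = 0.07702 per h
Dose 1 (15 mg at t=0 h): 15·exp(−0.07702·8) = 8.100 mg/L
Dose 2 (140 mg at t=7 h): 140·exp(−0.07702·1) = 129.622 mg/L
C(8) = 8.100 + 129.622 = 137.723 mg/L

137.723 mg/L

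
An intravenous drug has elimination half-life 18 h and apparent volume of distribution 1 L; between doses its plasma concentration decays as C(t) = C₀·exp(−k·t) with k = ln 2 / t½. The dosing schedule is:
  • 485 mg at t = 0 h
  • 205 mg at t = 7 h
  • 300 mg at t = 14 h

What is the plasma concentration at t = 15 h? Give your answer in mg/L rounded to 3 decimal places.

k = ln 2 / 18 = 0.03851 per h
Dose 1 (485 mg at t=0 h): 485·exp(−0.03851·15) = 272.197 mg/L
Dose 2 (205 mg at t=7 h): 205·exp(−0.03851·8) = 150.648 mg/L
Dose 3 (300 mg at t=14 h): 300·exp(−0.03851·1) = 288.667 mg/L
C(15) = 272.197 + 150.648 + 288.667 = 711.512 mg/L

711.512 mg/L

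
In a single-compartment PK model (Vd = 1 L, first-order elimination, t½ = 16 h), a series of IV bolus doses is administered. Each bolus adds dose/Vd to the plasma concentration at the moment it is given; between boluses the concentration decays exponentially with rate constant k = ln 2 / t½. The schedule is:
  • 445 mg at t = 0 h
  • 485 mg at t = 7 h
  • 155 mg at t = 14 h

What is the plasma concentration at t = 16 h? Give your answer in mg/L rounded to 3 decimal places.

k = ln 2 / 16 = 0.04332 per h
Dose 1 (445 mg at t=0 h): 445·exp(−0.04332·16) = 222.500 mg/L
Dose 2 (485 mg at t=7 h): 485·exp(−0.04332·9) = 328.407 mg/L
Dose 3 (155 mg at t=14 h): 155·exp(−0.04332·2) = 142.136 mg/L
C(16) = 222.500 + 328.407 + 142.136 = 693.043 mg/L

693.043 mg/L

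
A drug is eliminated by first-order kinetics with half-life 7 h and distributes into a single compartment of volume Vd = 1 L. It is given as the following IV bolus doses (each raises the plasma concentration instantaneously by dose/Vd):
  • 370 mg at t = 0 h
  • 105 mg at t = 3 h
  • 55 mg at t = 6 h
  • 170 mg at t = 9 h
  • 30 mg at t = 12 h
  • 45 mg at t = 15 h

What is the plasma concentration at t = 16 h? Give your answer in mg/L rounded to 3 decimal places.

k = ln 2 / 7 = 0.09902 per h
Dose 1 (370 mg at t=0 h): 370·exp(−0.09902·16) = 75.881 mg/L
Dose 2 (105 mg at t=3 h): 105·exp(−0.09902·13) = 28.982 mg/L
Dose 3 (55 mg at t=6 h): 55·exp(−0.09902·10) = 20.432 mg/L
Dose 4 (170 mg at t=9 h): 170·exp(−0.09902·7) = 85.000 mg/L
Dose 5 (30 mg at t=12 h): 30·exp(−0.09902·4) = 20.189 mg/L
Dose 6 (45 mg at t=15 h): 45·exp(−0.09902·1) = 40.758 mg/L
C(16) = 75.881 + 28.982 + 20.432 + 85.000 + 20.189 + 40.758 = 271.242 mg/L

271.242 mg/L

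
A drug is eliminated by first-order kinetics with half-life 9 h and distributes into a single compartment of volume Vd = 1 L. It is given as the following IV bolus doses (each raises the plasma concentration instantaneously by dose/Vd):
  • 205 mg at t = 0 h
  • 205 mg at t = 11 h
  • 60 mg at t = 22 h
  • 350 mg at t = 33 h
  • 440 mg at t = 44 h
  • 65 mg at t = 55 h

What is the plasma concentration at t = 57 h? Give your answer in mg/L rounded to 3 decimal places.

285.037 mg/L

k = ln 2 / 9 = 0.07702 per h
Dose 1 (205 mg at t=0 h): 205·exp(−0.07702·57) = 2.542 mg/L
Dose 2 (205 mg at t=11 h): 205·exp(−0.07702·46) = 5.931 mg/L
Dose 3 (60 mg at t=22 h): 60·exp(−0.07702·35) = 4.050 mg/L
Dose 4 (350 mg at t=33 h): 350·exp(−0.07702·24) = 55.122 mg/L
Dose 5 (440 mg at t=44 h): 440·exp(−0.07702·13) = 161.671 mg/L
Dose 6 (65 mg at t=55 h): 65·exp(−0.07702·2) = 55.721 mg/L
C(57) = 2.542 + 5.931 + 4.050 + 55.122 + 161.671 + 55.721 = 285.037 mg/L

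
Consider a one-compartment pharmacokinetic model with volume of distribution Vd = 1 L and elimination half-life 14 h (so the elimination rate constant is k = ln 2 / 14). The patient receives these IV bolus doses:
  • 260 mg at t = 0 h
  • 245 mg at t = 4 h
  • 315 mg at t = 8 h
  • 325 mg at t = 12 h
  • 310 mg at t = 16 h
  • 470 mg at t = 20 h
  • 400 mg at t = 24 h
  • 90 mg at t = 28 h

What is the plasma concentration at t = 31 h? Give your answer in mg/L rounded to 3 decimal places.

k = ln 2 / 14 = 0.04951 per h
Dose 1 (260 mg at t=0 h): 260·exp(−0.04951·31) = 56.028 mg/L
Dose 2 (245 mg at t=4 h): 245·exp(−0.04951·27) = 64.359 mg/L
Dose 3 (315 mg at t=8 h): 315·exp(−0.04951·23) = 100.870 mg/L
Dose 4 (325 mg at t=12 h): 325·exp(−0.04951·19) = 126.865 mg/L
Dose 5 (310 mg at t=16 h): 310·exp(−0.04951·15) = 147.513 mg/L
Dose 6 (470 mg at t=20 h): 470·exp(−0.04951·11) = 272.630 mg/L
Dose 7 (400 mg at t=24 h): 400·exp(−0.04951·7) = 282.843 mg/L
Dose 8 (90 mg at t=28 h): 90·exp(−0.04951·3) = 77.578 mg/L
C(31) = 56.028 + 64.359 + 100.870 + 126.865 + 147.513 + 272.630 + 282.843 + 77.578 = 1128.686 mg/L

1128.686 mg/L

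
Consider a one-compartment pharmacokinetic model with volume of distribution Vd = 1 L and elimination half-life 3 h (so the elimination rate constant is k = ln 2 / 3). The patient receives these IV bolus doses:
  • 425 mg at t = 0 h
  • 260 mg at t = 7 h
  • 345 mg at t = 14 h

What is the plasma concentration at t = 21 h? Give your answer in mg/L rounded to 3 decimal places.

k = ln 2 / 3 = 0.23105 per h
Dose 1 (425 mg at t=0 h): 425·exp(−0.23105·21) = 3.320 mg/L
Dose 2 (260 mg at t=7 h): 260·exp(−0.23105·14) = 10.237 mg/L
Dose 3 (345 mg at t=14 h): 345·exp(−0.23105·7) = 68.457 mg/L
C(21) = 3.320 + 10.237 + 68.457 = 82.014 mg/L

82.014 mg/L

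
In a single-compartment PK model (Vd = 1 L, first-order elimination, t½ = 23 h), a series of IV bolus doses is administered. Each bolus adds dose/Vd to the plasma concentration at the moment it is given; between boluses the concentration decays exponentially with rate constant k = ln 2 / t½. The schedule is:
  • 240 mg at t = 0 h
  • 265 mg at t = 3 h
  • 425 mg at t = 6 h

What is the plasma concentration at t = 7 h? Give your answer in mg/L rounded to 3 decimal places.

841.642 mg/L

k = ln 2 / 23 = 0.03014 per h
Dose 1 (240 mg at t=0 h): 240·exp(−0.03014·7) = 194.354 mg/L
Dose 2 (265 mg at t=3 h): 265·exp(−0.03014·4) = 234.905 mg/L
Dose 3 (425 mg at t=6 h): 425·exp(−0.03014·1) = 412.383 mg/L
C(7) = 194.354 + 234.905 + 412.383 = 841.642 mg/L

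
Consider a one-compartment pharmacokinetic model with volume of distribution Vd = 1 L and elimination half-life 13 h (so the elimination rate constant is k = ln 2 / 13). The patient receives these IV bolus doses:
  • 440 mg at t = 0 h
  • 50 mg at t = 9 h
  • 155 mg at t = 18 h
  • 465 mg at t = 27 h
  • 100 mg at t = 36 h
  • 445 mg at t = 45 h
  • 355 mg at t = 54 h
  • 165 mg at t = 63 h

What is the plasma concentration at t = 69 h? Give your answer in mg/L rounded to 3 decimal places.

493.253 mg/L

k = ln 2 / 13 = 0.05332 per h
Dose 1 (440 mg at t=0 h): 440·exp(−0.05332·69) = 11.109 mg/L
Dose 2 (50 mg at t=9 h): 50·exp(−0.05332·60) = 2.040 mg/L
Dose 3 (155 mg at t=18 h): 155·exp(−0.05332·51) = 10.218 mg/L
Dose 4 (465 mg at t=27 h): 465·exp(−0.05332·42) = 49.533 mg/L
Dose 5 (100 mg at t=36 h): 100·exp(−0.05332·33) = 17.213 mg/L
Dose 6 (445 mg at t=45 h): 445·exp(−0.05332·24) = 123.769 mg/L
Dose 7 (355 mg at t=54 h): 355·exp(−0.05332·15) = 159.546 mg/L
Dose 8 (165 mg at t=63 h): 165·exp(−0.05332·6) = 119.825 mg/L
C(69) = 11.109 + 2.040 + 10.218 + 49.533 + 17.213 + 123.769 + 159.546 + 119.825 = 493.253 mg/L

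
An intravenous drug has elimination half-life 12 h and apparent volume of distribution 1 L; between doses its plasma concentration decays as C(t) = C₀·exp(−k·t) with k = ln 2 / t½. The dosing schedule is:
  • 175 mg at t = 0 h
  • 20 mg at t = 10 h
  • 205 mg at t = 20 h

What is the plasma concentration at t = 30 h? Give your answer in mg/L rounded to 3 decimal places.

k = ln 2 / 12 = 0.05776 per h
Dose 1 (175 mg at t=0 h): 175·exp(−0.05776·30) = 30.936 mg/L
Dose 2 (20 mg at t=10 h): 20·exp(−0.05776·20) = 6.300 mg/L
Dose 3 (205 mg at t=20 h): 205·exp(−0.05776·10) = 115.052 mg/L
C(30) = 30.936 + 6.300 + 115.052 = 152.288 mg/L

152.288 mg/L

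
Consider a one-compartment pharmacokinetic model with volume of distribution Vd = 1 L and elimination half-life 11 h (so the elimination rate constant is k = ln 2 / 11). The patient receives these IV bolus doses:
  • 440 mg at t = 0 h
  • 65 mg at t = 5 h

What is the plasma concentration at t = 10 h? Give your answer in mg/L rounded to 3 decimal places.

281.742 mg/L

k = ln 2 / 11 = 0.06301 per h
Dose 1 (440 mg at t=0 h): 440·exp(−0.06301·10) = 234.309 mg/L
Dose 2 (65 mg at t=5 h): 65·exp(−0.06301·5) = 47.433 mg/L
C(10) = 234.309 + 47.433 = 281.742 mg/L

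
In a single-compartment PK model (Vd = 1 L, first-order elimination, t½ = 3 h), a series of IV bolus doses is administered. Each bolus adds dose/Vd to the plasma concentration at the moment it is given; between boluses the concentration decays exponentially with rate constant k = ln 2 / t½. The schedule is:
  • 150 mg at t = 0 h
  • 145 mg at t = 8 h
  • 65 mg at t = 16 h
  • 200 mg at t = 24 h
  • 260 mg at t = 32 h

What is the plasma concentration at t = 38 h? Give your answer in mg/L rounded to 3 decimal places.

73.442 mg/L

k = ln 2 / 3 = 0.23105 per h
Dose 1 (150 mg at t=0 h): 150·exp(−0.23105·38) = 0.023 mg/L
Dose 2 (145 mg at t=8 h): 145·exp(−0.23105·30) = 0.142 mg/L
Dose 3 (65 mg at t=16 h): 65·exp(−0.23105·22) = 0.403 mg/L
Dose 4 (200 mg at t=24 h): 200·exp(−0.23105·14) = 7.875 mg/L
Dose 5 (260 mg at t=32 h): 260·exp(−0.23105·6) = 65.000 mg/L
C(38) = 0.023 + 0.142 + 0.403 + 7.875 + 65.000 = 73.442 mg/L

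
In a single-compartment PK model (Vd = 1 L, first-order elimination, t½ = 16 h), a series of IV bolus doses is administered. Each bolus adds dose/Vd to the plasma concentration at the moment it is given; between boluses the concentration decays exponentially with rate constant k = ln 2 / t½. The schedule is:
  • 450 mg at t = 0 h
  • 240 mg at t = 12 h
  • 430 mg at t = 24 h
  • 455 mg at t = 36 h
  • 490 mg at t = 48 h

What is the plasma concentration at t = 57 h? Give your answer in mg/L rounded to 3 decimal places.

690.180 mg/L

k = ln 2 / 16 = 0.04332 per h
Dose 1 (450 mg at t=0 h): 450·exp(−0.04332·57) = 38.088 mg/L
Dose 2 (240 mg at t=12 h): 240·exp(−0.04332·45) = 34.164 mg/L
Dose 3 (430 mg at t=24 h): 430·exp(−0.04332·33) = 102.942 mg/L
Dose 4 (455 mg at t=36 h): 455·exp(−0.04332·21) = 183.193 mg/L
Dose 5 (490 mg at t=48 h): 490·exp(−0.04332·9) = 331.793 mg/L
C(57) = 38.088 + 34.164 + 102.942 + 183.193 + 331.793 = 690.180 mg/L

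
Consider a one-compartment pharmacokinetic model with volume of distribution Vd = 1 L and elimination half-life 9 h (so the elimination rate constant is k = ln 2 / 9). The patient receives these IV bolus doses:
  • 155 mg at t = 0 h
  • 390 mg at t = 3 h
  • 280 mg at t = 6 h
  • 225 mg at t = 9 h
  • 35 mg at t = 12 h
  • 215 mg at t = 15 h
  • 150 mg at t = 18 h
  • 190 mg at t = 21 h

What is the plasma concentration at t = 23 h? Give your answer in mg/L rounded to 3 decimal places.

658.139 mg/L

k = ln 2 / 9 = 0.07702 per h
Dose 1 (155 mg at t=0 h): 155·exp(−0.07702·23) = 26.365 mg/L
Dose 2 (390 mg at t=3 h): 390·exp(−0.07702·20) = 83.581 mg/L
Dose 3 (280 mg at t=6 h): 280·exp(−0.07702·17) = 75.604 mg/L
Dose 4 (225 mg at t=9 h): 225·exp(−0.07702·14) = 76.544 mg/L
Dose 5 (35 mg at t=12 h): 35·exp(−0.07702·11) = 15.002 mg/L
Dose 6 (215 mg at t=15 h): 215·exp(−0.07702·8) = 116.106 mg/L
Dose 7 (150 mg at t=18 h): 150·exp(−0.07702·5) = 102.059 mg/L
Dose 8 (190 mg at t=21 h): 190·exp(−0.07702·2) = 162.876 mg/L
C(23) = 26.365 + 83.581 + 75.604 + 76.544 + 15.002 + 116.106 + 102.059 + 162.876 = 658.139 mg/L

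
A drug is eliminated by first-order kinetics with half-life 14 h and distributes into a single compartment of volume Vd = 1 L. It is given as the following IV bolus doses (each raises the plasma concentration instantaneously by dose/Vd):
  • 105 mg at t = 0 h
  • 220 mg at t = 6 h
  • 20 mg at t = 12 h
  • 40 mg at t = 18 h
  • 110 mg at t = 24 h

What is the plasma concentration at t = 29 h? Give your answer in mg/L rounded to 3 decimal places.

k = ln 2 / 14 = 0.04951 per h
Dose 1 (105 mg at t=0 h): 105·exp(−0.04951·29) = 24.982 mg/L
Dose 2 (220 mg at t=6 h): 220·exp(−0.04951·23) = 70.449 mg/L
Dose 3 (20 mg at t=12 h): 20·exp(−0.04951·17) = 8.620 mg/L
Dose 4 (40 mg at t=18 h): 40·exp(−0.04951·11) = 23.203 mg/L
Dose 5 (110 mg at t=24 h): 110·exp(−0.04951·5) = 85.878 mg/L
C(29) = 24.982 + 70.449 + 8.620 + 23.203 + 85.878 = 213.131 mg/L

213.131 mg/L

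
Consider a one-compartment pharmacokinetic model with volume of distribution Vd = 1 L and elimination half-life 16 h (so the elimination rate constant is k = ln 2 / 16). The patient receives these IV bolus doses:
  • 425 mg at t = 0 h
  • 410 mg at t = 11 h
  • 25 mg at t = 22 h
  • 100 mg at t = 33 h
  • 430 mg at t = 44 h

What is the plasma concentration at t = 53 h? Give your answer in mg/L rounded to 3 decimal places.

k = ln 2 / 16 = 0.04332 per h
Dose 1 (425 mg at t=0 h): 425·exp(−0.04332·53) = 42.779 mg/L
Dose 2 (410 mg at t=11 h): 410·exp(−0.04332·42) = 66.463 mg/L
Dose 3 (25 mg at t=22 h): 25·exp(−0.04332·31) = 6.527 mg/L
Dose 4 (100 mg at t=33 h): 100·exp(−0.04332·20) = 42.045 mg/L
Dose 5 (430 mg at t=44 h): 430·exp(−0.04332·9) = 291.165 mg/L
C(53) = 42.779 + 66.463 + 6.527 + 42.045 + 291.165 = 448.978 mg/L

448.978 mg/L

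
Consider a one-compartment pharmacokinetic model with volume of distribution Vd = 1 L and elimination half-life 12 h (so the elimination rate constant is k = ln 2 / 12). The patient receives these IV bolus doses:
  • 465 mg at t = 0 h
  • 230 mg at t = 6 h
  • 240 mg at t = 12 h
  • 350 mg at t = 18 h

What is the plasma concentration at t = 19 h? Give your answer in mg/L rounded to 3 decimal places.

754.257 mg/L

k = ln 2 / 12 = 0.05776 per h
Dose 1 (465 mg at t=0 h): 465·exp(−0.05776·19) = 155.175 mg/L
Dose 2 (230 mg at t=6 h): 230·exp(−0.05776·13) = 108.546 mg/L
Dose 3 (240 mg at t=12 h): 240·exp(−0.05776·7) = 160.181 mg/L
Dose 4 (350 mg at t=18 h): 350·exp(−0.05776·1) = 330.356 mg/L
C(19) = 155.175 + 108.546 + 160.181 + 330.356 = 754.257 mg/L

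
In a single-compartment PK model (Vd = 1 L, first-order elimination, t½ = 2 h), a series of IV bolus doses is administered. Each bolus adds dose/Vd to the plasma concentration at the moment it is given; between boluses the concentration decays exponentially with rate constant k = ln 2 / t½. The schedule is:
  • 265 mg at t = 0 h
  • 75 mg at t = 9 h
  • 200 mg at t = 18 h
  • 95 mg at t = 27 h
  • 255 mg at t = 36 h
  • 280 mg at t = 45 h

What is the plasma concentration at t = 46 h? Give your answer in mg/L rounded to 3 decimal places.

k = ln 2 / 2 = 0.34657 per h
Dose 1 (265 mg at t=0 h): 265·exp(−0.34657·46) = 0.000 mg/L
Dose 2 (75 mg at t=9 h): 75·exp(−0.34657·37) = 0.000 mg/L
Dose 3 (200 mg at t=18 h): 200·exp(−0.34657·28) = 0.012 mg/L
Dose 4 (95 mg at t=27 h): 95·exp(−0.34657·19) = 0.131 mg/L
Dose 5 (255 mg at t=36 h): 255·exp(−0.34657·10) = 7.969 mg/L
Dose 6 (280 mg at t=45 h): 280·exp(−0.34657·1) = 197.990 mg/L
C(46) = 0.000 + 0.000 + 0.012 + 0.131 + 7.969 + 197.990 = 206.102 mg/L

206.102 mg/L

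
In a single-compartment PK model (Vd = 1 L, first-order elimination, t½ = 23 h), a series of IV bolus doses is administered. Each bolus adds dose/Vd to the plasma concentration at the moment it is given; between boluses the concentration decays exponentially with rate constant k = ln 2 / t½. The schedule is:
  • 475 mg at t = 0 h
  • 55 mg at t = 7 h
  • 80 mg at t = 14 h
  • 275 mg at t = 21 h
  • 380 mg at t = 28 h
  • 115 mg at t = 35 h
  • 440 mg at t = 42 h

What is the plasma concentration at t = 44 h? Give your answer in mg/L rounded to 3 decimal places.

k = ln 2 / 23 = 0.03014 per h
Dose 1 (475 mg at t=0 h): 475·exp(−0.03014·44) = 126.128 mg/L
Dose 2 (55 mg at t=7 h): 55·exp(−0.03014·37) = 18.034 mg/L
Dose 3 (80 mg at t=14 h): 80·exp(−0.03014·30) = 32.392 mg/L
Dose 4 (275 mg at t=21 h): 275·exp(−0.03014·23) = 137.500 mg/L
Dose 5 (380 mg at t=28 h): 380·exp(−0.03014·16) = 234.623 mg/L
Dose 6 (115 mg at t=35 h): 115·exp(−0.03014·9) = 87.681 mg/L
Dose 7 (440 mg at t=42 h): 440·exp(−0.03014·2) = 414.263 mg/L
C(44) = 126.128 + 18.034 + 32.392 + 137.500 + 234.623 + 87.681 + 414.263 = 1050.621 mg/L

1050.621 mg/L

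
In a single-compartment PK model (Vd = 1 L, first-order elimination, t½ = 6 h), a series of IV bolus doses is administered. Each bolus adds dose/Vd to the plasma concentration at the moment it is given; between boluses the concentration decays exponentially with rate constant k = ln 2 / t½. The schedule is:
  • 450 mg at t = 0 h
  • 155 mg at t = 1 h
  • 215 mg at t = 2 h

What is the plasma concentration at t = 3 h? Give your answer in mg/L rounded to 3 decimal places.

632.765 mg/L

k = ln 2 / 6 = 0.11552 per h
Dose 1 (450 mg at t=0 h): 450·exp(−0.11552·3) = 318.198 mg/L
Dose 2 (155 mg at t=1 h): 155·exp(−0.11552·2) = 123.024 mg/L
Dose 3 (215 mg at t=2 h): 215·exp(−0.11552·1) = 191.543 mg/L
C(3) = 318.198 + 123.024 + 191.543 = 632.765 mg/L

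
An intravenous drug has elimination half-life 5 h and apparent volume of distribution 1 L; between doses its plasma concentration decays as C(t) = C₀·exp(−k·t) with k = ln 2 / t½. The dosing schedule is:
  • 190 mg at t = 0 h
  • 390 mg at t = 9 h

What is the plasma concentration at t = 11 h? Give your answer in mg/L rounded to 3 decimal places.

336.916 mg/L

k = ln 2 / 5 = 0.13863 per h
Dose 1 (190 mg at t=0 h): 190·exp(−0.13863·11) = 41.351 mg/L
Dose 2 (390 mg at t=9 h): 390·exp(−0.13863·2) = 295.565 mg/L
C(11) = 41.351 + 295.565 = 336.916 mg/L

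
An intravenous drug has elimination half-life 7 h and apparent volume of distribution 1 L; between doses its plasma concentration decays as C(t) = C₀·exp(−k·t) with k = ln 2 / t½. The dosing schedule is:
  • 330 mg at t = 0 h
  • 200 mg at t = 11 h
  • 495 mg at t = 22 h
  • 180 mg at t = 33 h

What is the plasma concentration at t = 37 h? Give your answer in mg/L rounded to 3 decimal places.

256.912 mg/L

k = ln 2 / 7 = 0.09902 per h
Dose 1 (330 mg at t=0 h): 330·exp(−0.09902·37) = 8.460 mg/L
Dose 2 (200 mg at t=11 h): 200·exp(−0.09902·26) = 15.238 mg/L
Dose 3 (495 mg at t=22 h): 495·exp(−0.09902·15) = 112.083 mg/L
Dose 4 (180 mg at t=33 h): 180·exp(−0.09902·4) = 121.131 mg/L
C(37) = 8.460 + 15.238 + 112.083 + 121.131 = 256.912 mg/L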